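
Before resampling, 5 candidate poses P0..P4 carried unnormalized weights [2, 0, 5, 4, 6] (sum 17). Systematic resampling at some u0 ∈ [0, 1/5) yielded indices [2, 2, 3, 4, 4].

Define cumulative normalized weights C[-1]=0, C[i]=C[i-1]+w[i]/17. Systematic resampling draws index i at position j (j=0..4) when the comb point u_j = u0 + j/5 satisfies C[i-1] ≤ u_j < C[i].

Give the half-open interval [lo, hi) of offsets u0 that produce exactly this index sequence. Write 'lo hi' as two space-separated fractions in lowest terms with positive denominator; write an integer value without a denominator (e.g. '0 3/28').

2/17 1/5

C = [2/17, 2/17, 7/17, 11/17, 1]
j=0 picked index 2: u0 ∈ [2/17, 7/17)
j=1 picked index 2: u0 ∈ [-7/85, 18/85)
j=2 picked index 3: u0 ∈ [1/85, 21/85)
j=3 picked index 4: u0 ∈ [4/85, 2/5)
j=4 picked index 4: u0 ∈ [-13/85, 1/5)
intersection: [2/17, 1/5)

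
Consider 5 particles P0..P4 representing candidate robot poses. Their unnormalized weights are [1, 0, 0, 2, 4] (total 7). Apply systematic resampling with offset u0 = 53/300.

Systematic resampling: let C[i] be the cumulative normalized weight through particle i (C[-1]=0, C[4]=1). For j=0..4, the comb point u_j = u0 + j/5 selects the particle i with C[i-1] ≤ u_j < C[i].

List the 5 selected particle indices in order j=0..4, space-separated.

C = [1/7, 1/7, 1/7, 3/7, 1]
j=0: u_0=53/300 ∈ [1/7, 3/7) → index 3
j=1: u_1=113/300 ∈ [1/7, 3/7) → index 3
j=2: u_2=173/300 ∈ [3/7, 1) → index 4
j=3: u_3=233/300 ∈ [3/7, 1) → index 4
j=4: u_4=293/300 ∈ [3/7, 1) → index 4

3 3 4 4 4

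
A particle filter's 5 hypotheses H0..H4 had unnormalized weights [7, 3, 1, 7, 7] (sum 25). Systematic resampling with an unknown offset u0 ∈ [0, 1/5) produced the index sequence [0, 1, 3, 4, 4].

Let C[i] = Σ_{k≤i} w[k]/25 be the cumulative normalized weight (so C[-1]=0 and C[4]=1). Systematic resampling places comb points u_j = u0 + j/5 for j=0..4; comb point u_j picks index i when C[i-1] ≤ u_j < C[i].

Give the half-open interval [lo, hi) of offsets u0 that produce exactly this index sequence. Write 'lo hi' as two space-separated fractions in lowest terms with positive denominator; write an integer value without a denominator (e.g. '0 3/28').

C = [7/25, 2/5, 11/25, 18/25, 1]
j=0 picked index 0: u0 ∈ [0, 7/25)
j=1 picked index 1: u0 ∈ [2/25, 1/5)
j=2 picked index 3: u0 ∈ [1/25, 8/25)
j=3 picked index 4: u0 ∈ [3/25, 2/5)
j=4 picked index 4: u0 ∈ [-2/25, 1/5)
intersection: [3/25, 1/5)

3/25 1/5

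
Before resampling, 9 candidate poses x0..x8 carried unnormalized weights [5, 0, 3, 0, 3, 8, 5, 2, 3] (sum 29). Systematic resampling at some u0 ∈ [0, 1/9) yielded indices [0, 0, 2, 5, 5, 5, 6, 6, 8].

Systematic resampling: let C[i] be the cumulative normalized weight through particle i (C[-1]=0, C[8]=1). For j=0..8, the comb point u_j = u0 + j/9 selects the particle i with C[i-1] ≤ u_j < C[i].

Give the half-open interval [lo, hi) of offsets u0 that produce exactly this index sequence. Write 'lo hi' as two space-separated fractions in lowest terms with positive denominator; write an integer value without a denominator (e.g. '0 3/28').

4/87 13/261

C = [5/29, 5/29, 8/29, 8/29, 11/29, 19/29, 24/29, 26/29, 1]
j=0 picked index 0: u0 ∈ [0, 5/29)
j=1 picked index 0: u0 ∈ [-1/9, 16/261)
j=2 picked index 2: u0 ∈ [-13/261, 14/261)
j=3 picked index 5: u0 ∈ [4/87, 28/87)
j=4 picked index 5: u0 ∈ [-17/261, 55/261)
j=5 picked index 5: u0 ∈ [-46/261, 26/261)
j=6 picked index 6: u0 ∈ [-1/87, 14/87)
j=7 picked index 6: u0 ∈ [-32/261, 13/261)
j=8 picked index 8: u0 ∈ [2/261, 1/9)
intersection: [4/87, 13/261)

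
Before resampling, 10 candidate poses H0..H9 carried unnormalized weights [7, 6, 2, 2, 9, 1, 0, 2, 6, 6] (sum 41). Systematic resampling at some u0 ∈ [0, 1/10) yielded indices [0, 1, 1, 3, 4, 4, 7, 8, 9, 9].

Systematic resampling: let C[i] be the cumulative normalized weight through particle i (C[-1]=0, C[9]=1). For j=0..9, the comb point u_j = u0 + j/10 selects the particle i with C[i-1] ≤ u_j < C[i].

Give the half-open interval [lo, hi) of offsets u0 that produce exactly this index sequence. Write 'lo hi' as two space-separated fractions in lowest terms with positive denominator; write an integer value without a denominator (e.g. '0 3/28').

C = [7/41, 13/41, 15/41, 17/41, 26/41, 27/41, 27/41, 29/41, 35/41, 1]
j=0 picked index 0: u0 ∈ [0, 7/41)
j=1 picked index 1: u0 ∈ [29/410, 89/410)
j=2 picked index 1: u0 ∈ [-6/205, 24/205)
j=3 picked index 3: u0 ∈ [27/410, 47/410)
j=4 picked index 4: u0 ∈ [3/205, 48/205)
j=5 picked index 4: u0 ∈ [-7/82, 11/82)
j=6 picked index 7: u0 ∈ [12/205, 22/205)
j=7 picked index 8: u0 ∈ [3/410, 63/410)
j=8 picked index 9: u0 ∈ [11/205, 1/5)
j=9 picked index 9: u0 ∈ [-19/410, 1/10)
intersection: [29/410, 1/10)

29/410 1/10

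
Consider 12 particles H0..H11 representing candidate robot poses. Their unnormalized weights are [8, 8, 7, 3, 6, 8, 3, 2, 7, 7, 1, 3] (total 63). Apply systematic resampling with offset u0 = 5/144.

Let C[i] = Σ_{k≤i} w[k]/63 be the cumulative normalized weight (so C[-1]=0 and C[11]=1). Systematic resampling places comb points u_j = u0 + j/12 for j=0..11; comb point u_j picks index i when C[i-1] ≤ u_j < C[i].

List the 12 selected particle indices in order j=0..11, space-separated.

C = [8/63, 16/63, 23/63, 26/63, 32/63, 40/63, 43/63, 5/7, 52/63, 59/63, 20/21, 1]
j=0: u_0=5/144 ∈ [0, 8/63) → index 0
j=1: u_1=17/144 ∈ [0, 8/63) → index 0
j=2: u_2=29/144 ∈ [8/63, 16/63) → index 1
j=3: u_3=41/144 ∈ [16/63, 23/63) → index 2
j=4: u_4=53/144 ∈ [23/63, 26/63) → index 3
j=5: u_5=65/144 ∈ [26/63, 32/63) → index 4
j=6: u_6=77/144 ∈ [32/63, 40/63) → index 5
j=7: u_7=89/144 ∈ [32/63, 40/63) → index 5
j=8: u_8=101/144 ∈ [43/63, 5/7) → index 7
j=9: u_9=113/144 ∈ [5/7, 52/63) → index 8
j=10: u_10=125/144 ∈ [52/63, 59/63) → index 9
j=11: u_11=137/144 ∈ [59/63, 20/21) → index 10

0 0 1 2 3 4 5 5 7 8 9 10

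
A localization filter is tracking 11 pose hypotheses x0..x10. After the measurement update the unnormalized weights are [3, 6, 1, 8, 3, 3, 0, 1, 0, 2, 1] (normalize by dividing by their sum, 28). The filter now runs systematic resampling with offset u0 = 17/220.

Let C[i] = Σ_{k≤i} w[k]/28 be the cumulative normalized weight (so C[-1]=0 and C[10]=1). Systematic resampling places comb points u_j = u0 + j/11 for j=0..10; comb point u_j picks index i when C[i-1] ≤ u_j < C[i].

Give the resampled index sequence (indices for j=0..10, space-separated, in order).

0 1 1 2 3 3 3 4 5 9 10

C = [3/28, 9/28, 5/14, 9/14, 3/4, 6/7, 6/7, 25/28, 25/28, 27/28, 1]
j=0: u_0=17/220 ∈ [0, 3/28) → index 0
j=1: u_1=37/220 ∈ [3/28, 9/28) → index 1
j=2: u_2=57/220 ∈ [3/28, 9/28) → index 1
j=3: u_3=7/20 ∈ [9/28, 5/14) → index 2
j=4: u_4=97/220 ∈ [5/14, 9/14) → index 3
j=5: u_5=117/220 ∈ [5/14, 9/14) → index 3
j=6: u_6=137/220 ∈ [5/14, 9/14) → index 3
j=7: u_7=157/220 ∈ [9/14, 3/4) → index 4
j=8: u_8=177/220 ∈ [3/4, 6/7) → index 5
j=9: u_9=197/220 ∈ [25/28, 27/28) → index 9
j=10: u_10=217/220 ∈ [27/28, 1) → index 10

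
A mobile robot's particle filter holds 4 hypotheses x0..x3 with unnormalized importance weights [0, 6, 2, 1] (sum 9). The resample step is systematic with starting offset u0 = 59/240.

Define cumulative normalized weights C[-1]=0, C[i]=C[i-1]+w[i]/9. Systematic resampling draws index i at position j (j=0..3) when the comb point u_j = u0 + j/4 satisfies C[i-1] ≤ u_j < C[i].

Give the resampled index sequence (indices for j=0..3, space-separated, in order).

1 1 2 3

C = [0, 2/3, 8/9, 1]
j=0: u_0=59/240 ∈ [0, 2/3) → index 1
j=1: u_1=119/240 ∈ [0, 2/3) → index 1
j=2: u_2=179/240 ∈ [2/3, 8/9) → index 2
j=3: u_3=239/240 ∈ [8/9, 1) → index 3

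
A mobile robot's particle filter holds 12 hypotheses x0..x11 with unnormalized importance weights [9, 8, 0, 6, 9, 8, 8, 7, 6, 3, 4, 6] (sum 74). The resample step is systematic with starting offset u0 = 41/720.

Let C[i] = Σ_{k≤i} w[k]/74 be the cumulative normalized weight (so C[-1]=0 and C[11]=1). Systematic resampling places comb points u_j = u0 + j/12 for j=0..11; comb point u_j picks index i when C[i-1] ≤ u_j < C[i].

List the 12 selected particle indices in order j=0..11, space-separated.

C = [9/74, 17/74, 17/74, 23/74, 16/37, 20/37, 24/37, 55/74, 61/74, 32/37, 34/37, 1]
j=0: u_0=41/720 ∈ [0, 9/74) → index 0
j=1: u_1=101/720 ∈ [9/74, 17/74) → index 1
j=2: u_2=161/720 ∈ [9/74, 17/74) → index 1
j=3: u_3=221/720 ∈ [17/74, 23/74) → index 3
j=4: u_4=281/720 ∈ [23/74, 16/37) → index 4
j=5: u_5=341/720 ∈ [16/37, 20/37) → index 5
j=6: u_6=401/720 ∈ [20/37, 24/37) → index 6
j=7: u_7=461/720 ∈ [20/37, 24/37) → index 6
j=8: u_8=521/720 ∈ [24/37, 55/74) → index 7
j=9: u_9=581/720 ∈ [55/74, 61/74) → index 8
j=10: u_10=641/720 ∈ [32/37, 34/37) → index 10
j=11: u_11=701/720 ∈ [34/37, 1) → index 11

0 1 1 3 4 5 6 6 7 8 10 11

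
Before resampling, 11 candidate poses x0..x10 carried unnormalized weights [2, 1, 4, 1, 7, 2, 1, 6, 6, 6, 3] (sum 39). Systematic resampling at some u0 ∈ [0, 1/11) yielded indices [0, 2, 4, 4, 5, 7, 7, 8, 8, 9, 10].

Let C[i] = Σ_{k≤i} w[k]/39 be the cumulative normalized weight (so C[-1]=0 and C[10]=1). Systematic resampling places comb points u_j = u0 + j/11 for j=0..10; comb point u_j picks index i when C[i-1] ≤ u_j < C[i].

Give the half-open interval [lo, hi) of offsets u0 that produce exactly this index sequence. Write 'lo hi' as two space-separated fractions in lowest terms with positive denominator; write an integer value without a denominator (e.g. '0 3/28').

10/429 6/143

C = [2/39, 1/13, 7/39, 8/39, 5/13, 17/39, 6/13, 8/13, 10/13, 12/13, 1]
j=0 picked index 0: u0 ∈ [0, 2/39)
j=1 picked index 2: u0 ∈ [-2/143, 38/429)
j=2 picked index 4: u0 ∈ [10/429, 29/143)
j=3 picked index 4: u0 ∈ [-29/429, 16/143)
j=4 picked index 5: u0 ∈ [3/143, 31/429)
j=5 picked index 7: u0 ∈ [1/143, 23/143)
j=6 picked index 7: u0 ∈ [-12/143, 10/143)
j=7 picked index 8: u0 ∈ [-3/143, 19/143)
j=8 picked index 8: u0 ∈ [-16/143, 6/143)
j=9 picked index 9: u0 ∈ [-7/143, 15/143)
j=10 picked index 10: u0 ∈ [2/143, 1/11)
intersection: [10/429, 6/143)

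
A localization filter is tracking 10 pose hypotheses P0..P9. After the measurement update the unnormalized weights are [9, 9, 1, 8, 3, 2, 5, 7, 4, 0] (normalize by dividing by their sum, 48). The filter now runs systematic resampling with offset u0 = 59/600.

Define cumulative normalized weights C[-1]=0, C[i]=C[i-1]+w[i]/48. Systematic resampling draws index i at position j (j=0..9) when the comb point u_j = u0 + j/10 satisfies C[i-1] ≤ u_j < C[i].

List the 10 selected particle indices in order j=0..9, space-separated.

0 1 1 3 3 4 6 7 7 8

C = [3/16, 3/8, 19/48, 9/16, 5/8, 2/3, 37/48, 11/12, 1, 1]
j=0: u_0=59/600 ∈ [0, 3/16) → index 0
j=1: u_1=119/600 ∈ [3/16, 3/8) → index 1
j=2: u_2=179/600 ∈ [3/16, 3/8) → index 1
j=3: u_3=239/600 ∈ [19/48, 9/16) → index 3
j=4: u_4=299/600 ∈ [19/48, 9/16) → index 3
j=5: u_5=359/600 ∈ [9/16, 5/8) → index 4
j=6: u_6=419/600 ∈ [2/3, 37/48) → index 6
j=7: u_7=479/600 ∈ [37/48, 11/12) → index 7
j=8: u_8=539/600 ∈ [37/48, 11/12) → index 7
j=9: u_9=599/600 ∈ [11/12, 1) → index 8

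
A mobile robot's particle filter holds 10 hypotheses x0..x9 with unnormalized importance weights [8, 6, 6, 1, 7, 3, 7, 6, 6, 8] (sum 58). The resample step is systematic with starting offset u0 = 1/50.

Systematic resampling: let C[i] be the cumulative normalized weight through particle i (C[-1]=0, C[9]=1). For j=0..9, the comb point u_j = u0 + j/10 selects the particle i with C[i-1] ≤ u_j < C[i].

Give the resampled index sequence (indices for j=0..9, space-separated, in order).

C = [4/29, 7/29, 10/29, 21/58, 14/29, 31/58, 19/29, 22/29, 25/29, 1]
j=0: u_0=1/50 ∈ [0, 4/29) → index 0
j=1: u_1=3/25 ∈ [0, 4/29) → index 0
j=2: u_2=11/50 ∈ [4/29, 7/29) → index 1
j=3: u_3=8/25 ∈ [7/29, 10/29) → index 2
j=4: u_4=21/50 ∈ [21/58, 14/29) → index 4
j=5: u_5=13/25 ∈ [14/29, 31/58) → index 5
j=6: u_6=31/50 ∈ [31/58, 19/29) → index 6
j=7: u_7=18/25 ∈ [19/29, 22/29) → index 7
j=8: u_8=41/50 ∈ [22/29, 25/29) → index 8
j=9: u_9=23/25 ∈ [25/29, 1) → index 9

0 0 1 2 4 5 6 7 8 9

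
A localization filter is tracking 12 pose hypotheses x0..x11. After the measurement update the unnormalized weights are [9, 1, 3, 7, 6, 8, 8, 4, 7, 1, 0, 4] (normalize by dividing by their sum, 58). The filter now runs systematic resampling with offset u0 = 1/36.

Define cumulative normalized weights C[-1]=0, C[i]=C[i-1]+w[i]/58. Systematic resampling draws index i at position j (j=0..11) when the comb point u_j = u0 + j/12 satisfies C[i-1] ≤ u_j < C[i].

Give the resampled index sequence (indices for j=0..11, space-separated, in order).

0 0 2 3 4 4 5 6 6 7 8 11

C = [9/58, 5/29, 13/58, 10/29, 13/29, 17/29, 21/29, 23/29, 53/58, 27/29, 27/29, 1]
j=0: u_0=1/36 ∈ [0, 9/58) → index 0
j=1: u_1=1/9 ∈ [0, 9/58) → index 0
j=2: u_2=7/36 ∈ [5/29, 13/58) → index 2
j=3: u_3=5/18 ∈ [13/58, 10/29) → index 3
j=4: u_4=13/36 ∈ [10/29, 13/29) → index 4
j=5: u_5=4/9 ∈ [10/29, 13/29) → index 4
j=6: u_6=19/36 ∈ [13/29, 17/29) → index 5
j=7: u_7=11/18 ∈ [17/29, 21/29) → index 6
j=8: u_8=25/36 ∈ [17/29, 21/29) → index 6
j=9: u_9=7/9 ∈ [21/29, 23/29) → index 7
j=10: u_10=31/36 ∈ [23/29, 53/58) → index 8
j=11: u_11=17/18 ∈ [27/29, 1) → index 11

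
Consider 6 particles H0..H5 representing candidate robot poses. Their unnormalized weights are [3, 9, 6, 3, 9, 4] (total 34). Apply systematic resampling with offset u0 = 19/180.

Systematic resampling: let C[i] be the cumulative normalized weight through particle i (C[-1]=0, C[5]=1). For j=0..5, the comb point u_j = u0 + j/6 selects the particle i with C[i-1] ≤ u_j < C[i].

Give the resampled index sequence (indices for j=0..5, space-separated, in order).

1 1 2 3 4 5

C = [3/34, 6/17, 9/17, 21/34, 15/17, 1]
j=0: u_0=19/180 ∈ [3/34, 6/17) → index 1
j=1: u_1=49/180 ∈ [3/34, 6/17) → index 1
j=2: u_2=79/180 ∈ [6/17, 9/17) → index 2
j=3: u_3=109/180 ∈ [9/17, 21/34) → index 3
j=4: u_4=139/180 ∈ [21/34, 15/17) → index 4
j=5: u_5=169/180 ∈ [15/17, 1) → index 5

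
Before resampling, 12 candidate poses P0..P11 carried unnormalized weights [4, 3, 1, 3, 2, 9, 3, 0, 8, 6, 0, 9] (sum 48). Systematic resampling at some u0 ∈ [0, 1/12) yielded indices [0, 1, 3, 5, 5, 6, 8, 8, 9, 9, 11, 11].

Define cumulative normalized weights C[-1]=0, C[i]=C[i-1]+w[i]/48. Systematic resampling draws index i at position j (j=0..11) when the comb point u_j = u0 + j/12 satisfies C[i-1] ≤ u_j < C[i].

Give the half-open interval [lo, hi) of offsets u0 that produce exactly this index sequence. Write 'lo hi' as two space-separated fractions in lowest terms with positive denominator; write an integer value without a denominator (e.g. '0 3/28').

1/24 1/16

C = [1/12, 7/48, 1/6, 11/48, 13/48, 11/24, 25/48, 25/48, 11/16, 13/16, 13/16, 1]
j=0 picked index 0: u0 ∈ [0, 1/12)
j=1 picked index 1: u0 ∈ [0, 1/16)
j=2 picked index 3: u0 ∈ [0, 1/16)
j=3 picked index 5: u0 ∈ [1/48, 5/24)
j=4 picked index 5: u0 ∈ [-1/16, 1/8)
j=5 picked index 6: u0 ∈ [1/24, 5/48)
j=6 picked index 8: u0 ∈ [1/48, 3/16)
j=7 picked index 8: u0 ∈ [-1/16, 5/48)
j=8 picked index 9: u0 ∈ [1/48, 7/48)
j=9 picked index 9: u0 ∈ [-1/16, 1/16)
j=10 picked index 11: u0 ∈ [-1/48, 1/6)
j=11 picked index 11: u0 ∈ [-5/48, 1/12)
intersection: [1/24, 1/16)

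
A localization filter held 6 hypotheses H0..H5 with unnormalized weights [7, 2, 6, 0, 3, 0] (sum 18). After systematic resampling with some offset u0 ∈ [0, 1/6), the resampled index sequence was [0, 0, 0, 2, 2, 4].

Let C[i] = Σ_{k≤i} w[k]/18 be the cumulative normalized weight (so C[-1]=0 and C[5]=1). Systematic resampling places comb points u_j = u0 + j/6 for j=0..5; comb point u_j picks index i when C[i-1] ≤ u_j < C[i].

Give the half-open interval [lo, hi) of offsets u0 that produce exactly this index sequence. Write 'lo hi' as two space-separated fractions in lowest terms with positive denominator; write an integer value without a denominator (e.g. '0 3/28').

C = [7/18, 1/2, 5/6, 5/6, 1, 1]
j=0 picked index 0: u0 ∈ [0, 7/18)
j=1 picked index 0: u0 ∈ [-1/6, 2/9)
j=2 picked index 0: u0 ∈ [-1/3, 1/18)
j=3 picked index 2: u0 ∈ [0, 1/3)
j=4 picked index 2: u0 ∈ [-1/6, 1/6)
j=5 picked index 4: u0 ∈ [0, 1/6)
intersection: [0, 1/18)

0 1/18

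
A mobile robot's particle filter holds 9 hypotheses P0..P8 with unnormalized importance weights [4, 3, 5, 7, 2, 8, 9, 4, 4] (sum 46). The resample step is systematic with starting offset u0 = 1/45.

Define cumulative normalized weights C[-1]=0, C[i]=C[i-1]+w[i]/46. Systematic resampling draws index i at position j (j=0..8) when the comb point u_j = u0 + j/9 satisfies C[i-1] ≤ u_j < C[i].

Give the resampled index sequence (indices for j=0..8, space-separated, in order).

C = [2/23, 7/46, 6/23, 19/46, 21/46, 29/46, 19/23, 21/23, 1]
j=0: u_0=1/45 ∈ [0, 2/23) → index 0
j=1: u_1=2/15 ∈ [2/23, 7/46) → index 1
j=2: u_2=11/45 ∈ [7/46, 6/23) → index 2
j=3: u_3=16/45 ∈ [6/23, 19/46) → index 3
j=4: u_4=7/15 ∈ [21/46, 29/46) → index 5
j=5: u_5=26/45 ∈ [21/46, 29/46) → index 5
j=6: u_6=31/45 ∈ [29/46, 19/23) → index 6
j=7: u_7=4/5 ∈ [29/46, 19/23) → index 6
j=8: u_8=41/45 ∈ [19/23, 21/23) → index 7

0 1 2 3 5 5 6 6 7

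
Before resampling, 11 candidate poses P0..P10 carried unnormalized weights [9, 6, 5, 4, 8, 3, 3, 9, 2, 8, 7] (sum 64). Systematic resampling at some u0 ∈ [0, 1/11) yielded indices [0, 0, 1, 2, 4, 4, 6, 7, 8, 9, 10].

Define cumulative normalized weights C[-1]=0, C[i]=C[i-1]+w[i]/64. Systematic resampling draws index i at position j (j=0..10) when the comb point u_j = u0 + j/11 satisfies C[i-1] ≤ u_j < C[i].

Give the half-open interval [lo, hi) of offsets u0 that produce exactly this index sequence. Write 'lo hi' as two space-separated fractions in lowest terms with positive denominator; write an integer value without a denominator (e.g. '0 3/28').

C = [9/64, 15/64, 5/16, 3/8, 1/2, 35/64, 19/32, 47/64, 49/64, 57/64, 1]
j=0 picked index 0: u0 ∈ [0, 9/64)
j=1 picked index 0: u0 ∈ [-1/11, 35/704)
j=2 picked index 1: u0 ∈ [-29/704, 37/704)
j=3 picked index 2: u0 ∈ [-27/704, 7/176)
j=4 picked index 4: u0 ∈ [1/88, 3/22)
j=5 picked index 4: u0 ∈ [-7/88, 1/22)
j=6 picked index 6: u0 ∈ [1/704, 17/352)
j=7 picked index 7: u0 ∈ [-15/352, 69/704)
j=8 picked index 8: u0 ∈ [5/704, 27/704)
j=9 picked index 9: u0 ∈ [-37/704, 51/704)
j=10 picked index 10: u0 ∈ [-13/704, 1/11)
intersection: [1/88, 27/704)

1/88 27/704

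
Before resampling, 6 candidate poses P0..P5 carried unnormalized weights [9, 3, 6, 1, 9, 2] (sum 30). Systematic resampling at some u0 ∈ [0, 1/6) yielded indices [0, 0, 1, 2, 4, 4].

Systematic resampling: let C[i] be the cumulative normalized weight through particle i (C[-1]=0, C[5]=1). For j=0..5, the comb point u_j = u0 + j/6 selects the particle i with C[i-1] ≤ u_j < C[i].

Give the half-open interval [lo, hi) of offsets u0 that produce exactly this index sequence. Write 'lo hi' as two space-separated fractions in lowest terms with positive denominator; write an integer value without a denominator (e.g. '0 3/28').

C = [3/10, 2/5, 3/5, 19/30, 14/15, 1]
j=0 picked index 0: u0 ∈ [0, 3/10)
j=1 picked index 0: u0 ∈ [-1/6, 2/15)
j=2 picked index 1: u0 ∈ [-1/30, 1/15)
j=3 picked index 2: u0 ∈ [-1/10, 1/10)
j=4 picked index 4: u0 ∈ [-1/30, 4/15)
j=5 picked index 4: u0 ∈ [-1/5, 1/10)
intersection: [0, 1/15)

0 1/15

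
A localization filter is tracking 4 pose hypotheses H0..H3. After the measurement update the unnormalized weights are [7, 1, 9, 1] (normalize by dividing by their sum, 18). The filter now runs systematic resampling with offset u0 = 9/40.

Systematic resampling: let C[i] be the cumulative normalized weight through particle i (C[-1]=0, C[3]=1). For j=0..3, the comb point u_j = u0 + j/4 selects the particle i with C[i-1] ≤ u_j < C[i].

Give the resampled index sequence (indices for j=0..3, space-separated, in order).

0 2 2 3

C = [7/18, 4/9, 17/18, 1]
j=0: u_0=9/40 ∈ [0, 7/18) → index 0
j=1: u_1=19/40 ∈ [4/9, 17/18) → index 2
j=2: u_2=29/40 ∈ [4/9, 17/18) → index 2
j=3: u_3=39/40 ∈ [17/18, 1) → index 3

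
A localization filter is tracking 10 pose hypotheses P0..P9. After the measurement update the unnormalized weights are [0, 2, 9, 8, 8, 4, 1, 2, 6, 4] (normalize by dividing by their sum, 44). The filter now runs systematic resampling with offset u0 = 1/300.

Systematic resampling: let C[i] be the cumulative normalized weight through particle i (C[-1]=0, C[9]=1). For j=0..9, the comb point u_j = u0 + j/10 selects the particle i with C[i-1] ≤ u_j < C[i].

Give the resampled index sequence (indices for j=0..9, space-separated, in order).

1 2 2 3 3 4 4 5 8 8

C = [0, 1/22, 1/4, 19/44, 27/44, 31/44, 8/11, 17/22, 10/11, 1]
j=0: u_0=1/300 ∈ [0, 1/22) → index 1
j=1: u_1=31/300 ∈ [1/22, 1/4) → index 2
j=2: u_2=61/300 ∈ [1/22, 1/4) → index 2
j=3: u_3=91/300 ∈ [1/4, 19/44) → index 3
j=4: u_4=121/300 ∈ [1/4, 19/44) → index 3
j=5: u_5=151/300 ∈ [19/44, 27/44) → index 4
j=6: u_6=181/300 ∈ [19/44, 27/44) → index 4
j=7: u_7=211/300 ∈ [27/44, 31/44) → index 5
j=8: u_8=241/300 ∈ [17/22, 10/11) → index 8
j=9: u_9=271/300 ∈ [17/22, 10/11) → index 8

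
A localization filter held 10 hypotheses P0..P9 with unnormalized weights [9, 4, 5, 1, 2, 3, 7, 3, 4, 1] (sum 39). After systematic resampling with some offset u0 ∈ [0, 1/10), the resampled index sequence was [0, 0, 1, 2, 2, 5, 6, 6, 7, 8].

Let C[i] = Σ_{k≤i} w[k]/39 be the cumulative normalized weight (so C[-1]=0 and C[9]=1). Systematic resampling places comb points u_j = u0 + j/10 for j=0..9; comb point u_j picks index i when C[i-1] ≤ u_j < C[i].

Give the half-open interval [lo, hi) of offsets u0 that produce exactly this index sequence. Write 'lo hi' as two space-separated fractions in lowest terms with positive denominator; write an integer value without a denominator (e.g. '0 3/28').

1/26 4/65

C = [3/13, 1/3, 6/13, 19/39, 7/13, 8/13, 31/39, 34/39, 38/39, 1]
j=0 picked index 0: u0 ∈ [0, 3/13)
j=1 picked index 0: u0 ∈ [-1/10, 17/130)
j=2 picked index 1: u0 ∈ [2/65, 2/15)
j=3 picked index 2: u0 ∈ [1/30, 21/130)
j=4 picked index 2: u0 ∈ [-1/15, 4/65)
j=5 picked index 5: u0 ∈ [1/26, 3/26)
j=6 picked index 6: u0 ∈ [1/65, 38/195)
j=7 picked index 6: u0 ∈ [-11/130, 37/390)
j=8 picked index 7: u0 ∈ [-1/195, 14/195)
j=9 picked index 8: u0 ∈ [-11/390, 29/390)
intersection: [1/26, 4/65)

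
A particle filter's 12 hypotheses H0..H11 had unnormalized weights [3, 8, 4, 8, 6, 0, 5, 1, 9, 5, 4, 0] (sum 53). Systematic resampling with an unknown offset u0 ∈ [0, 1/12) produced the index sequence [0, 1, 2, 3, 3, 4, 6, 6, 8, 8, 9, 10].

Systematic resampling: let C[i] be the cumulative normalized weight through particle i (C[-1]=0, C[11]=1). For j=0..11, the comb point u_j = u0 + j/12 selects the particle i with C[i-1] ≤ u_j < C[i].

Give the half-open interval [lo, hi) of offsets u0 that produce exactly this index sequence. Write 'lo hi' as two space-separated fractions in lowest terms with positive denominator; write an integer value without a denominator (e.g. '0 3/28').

5/106 3/53

C = [3/53, 11/53, 15/53, 23/53, 29/53, 29/53, 34/53, 35/53, 44/53, 49/53, 1, 1]
j=0 picked index 0: u0 ∈ [0, 3/53)
j=1 picked index 1: u0 ∈ [-17/636, 79/636)
j=2 picked index 2: u0 ∈ [13/318, 37/318)
j=3 picked index 3: u0 ∈ [7/212, 39/212)
j=4 picked index 3: u0 ∈ [-8/159, 16/159)
j=5 picked index 4: u0 ∈ [11/636, 83/636)
j=6 picked index 6: u0 ∈ [5/106, 15/106)
j=7 picked index 6: u0 ∈ [-23/636, 37/636)
j=8 picked index 8: u0 ∈ [-1/159, 26/159)
j=9 picked index 8: u0 ∈ [-19/212, 17/212)
j=10 picked index 9: u0 ∈ [-1/318, 29/318)
j=11 picked index 10: u0 ∈ [5/636, 1/12)
intersection: [5/106, 3/53)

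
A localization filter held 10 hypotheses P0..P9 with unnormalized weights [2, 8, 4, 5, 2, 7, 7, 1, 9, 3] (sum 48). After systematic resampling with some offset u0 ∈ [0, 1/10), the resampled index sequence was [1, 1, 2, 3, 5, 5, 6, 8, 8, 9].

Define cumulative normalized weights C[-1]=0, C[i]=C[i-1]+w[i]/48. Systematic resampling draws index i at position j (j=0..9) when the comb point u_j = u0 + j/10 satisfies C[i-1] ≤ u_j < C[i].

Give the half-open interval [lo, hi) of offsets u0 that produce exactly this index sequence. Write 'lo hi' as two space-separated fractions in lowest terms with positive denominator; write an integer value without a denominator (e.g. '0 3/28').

1/20 1/12

C = [1/24, 5/24, 7/24, 19/48, 7/16, 7/12, 35/48, 3/4, 15/16, 1]
j=0 picked index 1: u0 ∈ [1/24, 5/24)
j=1 picked index 1: u0 ∈ [-7/120, 13/120)
j=2 picked index 2: u0 ∈ [1/120, 11/120)
j=3 picked index 3: u0 ∈ [-1/120, 23/240)
j=4 picked index 5: u0 ∈ [3/80, 11/60)
j=5 picked index 5: u0 ∈ [-1/16, 1/12)
j=6 picked index 6: u0 ∈ [-1/60, 31/240)
j=7 picked index 8: u0 ∈ [1/20, 19/80)
j=8 picked index 8: u0 ∈ [-1/20, 11/80)
j=9 picked index 9: u0 ∈ [3/80, 1/10)
intersection: [1/20, 1/12)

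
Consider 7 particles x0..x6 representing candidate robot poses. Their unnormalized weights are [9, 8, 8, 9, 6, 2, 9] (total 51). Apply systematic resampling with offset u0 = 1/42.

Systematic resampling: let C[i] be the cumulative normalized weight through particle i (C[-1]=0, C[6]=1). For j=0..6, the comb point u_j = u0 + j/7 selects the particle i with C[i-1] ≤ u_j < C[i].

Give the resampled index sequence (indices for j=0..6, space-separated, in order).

0 0 1 2 3 4 6

C = [3/17, 1/3, 25/51, 2/3, 40/51, 14/17, 1]
j=0: u_0=1/42 ∈ [0, 3/17) → index 0
j=1: u_1=1/6 ∈ [0, 3/17) → index 0
j=2: u_2=13/42 ∈ [3/17, 1/3) → index 1
j=3: u_3=19/42 ∈ [1/3, 25/51) → index 2
j=4: u_4=25/42 ∈ [25/51, 2/3) → index 3
j=5: u_5=31/42 ∈ [2/3, 40/51) → index 4
j=6: u_6=37/42 ∈ [14/17, 1) → index 6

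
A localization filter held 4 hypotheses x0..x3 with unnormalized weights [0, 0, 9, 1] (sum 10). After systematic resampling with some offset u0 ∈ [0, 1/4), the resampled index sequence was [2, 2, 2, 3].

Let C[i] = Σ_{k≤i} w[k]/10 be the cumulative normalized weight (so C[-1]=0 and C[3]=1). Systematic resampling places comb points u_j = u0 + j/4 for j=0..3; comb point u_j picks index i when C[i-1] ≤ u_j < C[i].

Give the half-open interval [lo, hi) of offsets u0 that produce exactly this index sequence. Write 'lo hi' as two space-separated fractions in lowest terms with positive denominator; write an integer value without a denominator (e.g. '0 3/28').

3/20 1/4

C = [0, 0, 9/10, 1]
j=0 picked index 2: u0 ∈ [0, 9/10)
j=1 picked index 2: u0 ∈ [-1/4, 13/20)
j=2 picked index 2: u0 ∈ [-1/2, 2/5)
j=3 picked index 3: u0 ∈ [3/20, 1/4)
intersection: [3/20, 1/4)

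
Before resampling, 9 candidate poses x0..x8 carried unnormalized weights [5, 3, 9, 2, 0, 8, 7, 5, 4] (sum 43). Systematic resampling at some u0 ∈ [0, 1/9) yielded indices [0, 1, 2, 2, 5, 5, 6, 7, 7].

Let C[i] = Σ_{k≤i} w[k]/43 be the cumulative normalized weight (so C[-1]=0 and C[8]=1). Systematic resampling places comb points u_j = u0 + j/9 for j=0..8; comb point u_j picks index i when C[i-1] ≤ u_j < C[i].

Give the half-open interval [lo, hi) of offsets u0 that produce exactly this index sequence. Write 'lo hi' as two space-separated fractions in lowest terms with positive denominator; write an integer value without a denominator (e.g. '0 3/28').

5/387 7/387

C = [5/43, 8/43, 17/43, 19/43, 19/43, 27/43, 34/43, 39/43, 1]
j=0 picked index 0: u0 ∈ [0, 5/43)
j=1 picked index 1: u0 ∈ [2/387, 29/387)
j=2 picked index 2: u0 ∈ [-14/387, 67/387)
j=3 picked index 2: u0 ∈ [-19/129, 8/129)
j=4 picked index 5: u0 ∈ [-1/387, 71/387)
j=5 picked index 5: u0 ∈ [-44/387, 28/387)
j=6 picked index 6: u0 ∈ [-5/129, 16/129)
j=7 picked index 7: u0 ∈ [5/387, 50/387)
j=8 picked index 7: u0 ∈ [-38/387, 7/387)
intersection: [5/387, 7/387)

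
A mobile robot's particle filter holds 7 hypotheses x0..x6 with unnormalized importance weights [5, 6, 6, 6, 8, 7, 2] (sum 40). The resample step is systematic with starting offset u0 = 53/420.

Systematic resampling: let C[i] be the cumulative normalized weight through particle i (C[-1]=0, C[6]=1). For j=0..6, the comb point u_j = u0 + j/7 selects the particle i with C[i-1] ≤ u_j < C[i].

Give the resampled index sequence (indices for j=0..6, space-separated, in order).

C = [1/8, 11/40, 17/40, 23/40, 31/40, 19/20, 1]
j=0: u_0=53/420 ∈ [1/8, 11/40) → index 1
j=1: u_1=113/420 ∈ [1/8, 11/40) → index 1
j=2: u_2=173/420 ∈ [11/40, 17/40) → index 2
j=3: u_3=233/420 ∈ [17/40, 23/40) → index 3
j=4: u_4=293/420 ∈ [23/40, 31/40) → index 4
j=5: u_5=353/420 ∈ [31/40, 19/20) → index 5
j=6: u_6=59/60 ∈ [19/20, 1) → index 6

1 1 2 3 4 5 6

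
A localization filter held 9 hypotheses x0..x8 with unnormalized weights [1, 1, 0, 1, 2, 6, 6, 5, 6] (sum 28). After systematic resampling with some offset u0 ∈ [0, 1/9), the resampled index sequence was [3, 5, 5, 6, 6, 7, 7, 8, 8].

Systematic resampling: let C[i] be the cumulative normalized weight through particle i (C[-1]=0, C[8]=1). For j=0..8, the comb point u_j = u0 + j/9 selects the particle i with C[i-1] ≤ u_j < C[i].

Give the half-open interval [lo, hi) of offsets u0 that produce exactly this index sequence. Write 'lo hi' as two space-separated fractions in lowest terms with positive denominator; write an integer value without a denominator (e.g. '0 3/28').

C = [1/28, 1/14, 1/14, 3/28, 5/28, 11/28, 17/28, 11/14, 1]
j=0 picked index 3: u0 ∈ [1/14, 3/28)
j=1 picked index 5: u0 ∈ [17/252, 71/252)
j=2 picked index 5: u0 ∈ [-11/252, 43/252)
j=3 picked index 6: u0 ∈ [5/84, 23/84)
j=4 picked index 6: u0 ∈ [-13/252, 41/252)
j=5 picked index 7: u0 ∈ [13/252, 29/126)
j=6 picked index 7: u0 ∈ [-5/84, 5/42)
j=7 picked index 8: u0 ∈ [1/126, 2/9)
j=8 picked index 8: u0 ∈ [-13/126, 1/9)
intersection: [1/14, 3/28)

1/14 3/28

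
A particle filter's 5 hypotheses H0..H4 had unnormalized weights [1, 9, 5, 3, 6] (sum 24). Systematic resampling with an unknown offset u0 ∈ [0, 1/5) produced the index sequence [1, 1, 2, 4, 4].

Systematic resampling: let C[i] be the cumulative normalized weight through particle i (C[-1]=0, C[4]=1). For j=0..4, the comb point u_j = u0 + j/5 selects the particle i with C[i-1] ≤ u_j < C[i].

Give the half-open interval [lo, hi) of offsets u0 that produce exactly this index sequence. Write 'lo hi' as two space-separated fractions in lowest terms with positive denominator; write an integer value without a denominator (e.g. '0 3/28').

C = [1/24, 5/12, 5/8, 3/4, 1]
j=0 picked index 1: u0 ∈ [1/24, 5/12)
j=1 picked index 1: u0 ∈ [-19/120, 13/60)
j=2 picked index 2: u0 ∈ [1/60, 9/40)
j=3 picked index 4: u0 ∈ [3/20, 2/5)
j=4 picked index 4: u0 ∈ [-1/20, 1/5)
intersection: [3/20, 1/5)

3/20 1/5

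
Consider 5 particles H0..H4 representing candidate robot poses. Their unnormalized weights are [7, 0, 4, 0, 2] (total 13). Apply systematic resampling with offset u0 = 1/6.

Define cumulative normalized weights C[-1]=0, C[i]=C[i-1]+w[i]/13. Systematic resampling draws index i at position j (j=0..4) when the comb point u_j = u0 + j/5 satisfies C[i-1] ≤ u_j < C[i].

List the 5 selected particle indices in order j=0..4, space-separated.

0 0 2 2 4

C = [7/13, 7/13, 11/13, 11/13, 1]
j=0: u_0=1/6 ∈ [0, 7/13) → index 0
j=1: u_1=11/30 ∈ [0, 7/13) → index 0
j=2: u_2=17/30 ∈ [7/13, 11/13) → index 2
j=3: u_3=23/30 ∈ [7/13, 11/13) → index 2
j=4: u_4=29/30 ∈ [11/13, 1) → index 4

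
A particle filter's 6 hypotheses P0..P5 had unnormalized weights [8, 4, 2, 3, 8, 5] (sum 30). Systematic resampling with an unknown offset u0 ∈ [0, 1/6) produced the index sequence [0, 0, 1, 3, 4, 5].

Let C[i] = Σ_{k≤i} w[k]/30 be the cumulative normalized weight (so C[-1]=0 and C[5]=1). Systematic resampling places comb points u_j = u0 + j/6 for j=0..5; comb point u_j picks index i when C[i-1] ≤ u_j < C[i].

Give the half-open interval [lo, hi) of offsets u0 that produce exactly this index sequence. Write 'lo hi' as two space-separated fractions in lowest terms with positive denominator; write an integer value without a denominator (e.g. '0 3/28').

0 1/15

C = [4/15, 2/5, 7/15, 17/30, 5/6, 1]
j=0 picked index 0: u0 ∈ [0, 4/15)
j=1 picked index 0: u0 ∈ [-1/6, 1/10)
j=2 picked index 1: u0 ∈ [-1/15, 1/15)
j=3 picked index 3: u0 ∈ [-1/30, 1/15)
j=4 picked index 4: u0 ∈ [-1/10, 1/6)
j=5 picked index 5: u0 ∈ [0, 1/6)
intersection: [0, 1/15)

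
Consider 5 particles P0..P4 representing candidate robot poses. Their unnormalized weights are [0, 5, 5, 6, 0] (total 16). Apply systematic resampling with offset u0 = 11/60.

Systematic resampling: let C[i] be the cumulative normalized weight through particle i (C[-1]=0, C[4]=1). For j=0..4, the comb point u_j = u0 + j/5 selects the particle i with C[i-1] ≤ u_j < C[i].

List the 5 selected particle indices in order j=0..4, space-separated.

C = [0, 5/16, 5/8, 1, 1]
j=0: u_0=11/60 ∈ [0, 5/16) → index 1
j=1: u_1=23/60 ∈ [5/16, 5/8) → index 2
j=2: u_2=7/12 ∈ [5/16, 5/8) → index 2
j=3: u_3=47/60 ∈ [5/8, 1) → index 3
j=4: u_4=59/60 ∈ [5/8, 1) → index 3

1 2 2 3 3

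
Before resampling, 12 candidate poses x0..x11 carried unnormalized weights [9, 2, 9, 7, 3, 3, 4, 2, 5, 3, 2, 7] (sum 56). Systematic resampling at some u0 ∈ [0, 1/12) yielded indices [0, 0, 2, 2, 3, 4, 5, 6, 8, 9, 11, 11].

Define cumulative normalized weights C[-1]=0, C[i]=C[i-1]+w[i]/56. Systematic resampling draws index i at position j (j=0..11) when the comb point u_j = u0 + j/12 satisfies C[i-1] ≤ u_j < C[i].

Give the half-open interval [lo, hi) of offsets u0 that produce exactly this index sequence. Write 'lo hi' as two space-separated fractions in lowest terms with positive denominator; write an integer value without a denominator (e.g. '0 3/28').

C = [9/56, 11/56, 5/14, 27/56, 15/28, 33/56, 37/56, 39/56, 11/14, 47/56, 7/8, 1]
j=0 picked index 0: u0 ∈ [0, 9/56)
j=1 picked index 0: u0 ∈ [-1/12, 13/168)
j=2 picked index 2: u0 ∈ [5/168, 4/21)
j=3 picked index 2: u0 ∈ [-3/56, 3/28)
j=4 picked index 3: u0 ∈ [1/42, 25/168)
j=5 picked index 4: u0 ∈ [11/168, 5/42)
j=6 picked index 5: u0 ∈ [1/28, 5/56)
j=7 picked index 6: u0 ∈ [1/168, 13/168)
j=8 picked index 8: u0 ∈ [5/168, 5/42)
j=9 picked index 9: u0 ∈ [1/28, 5/56)
j=10 picked index 11: u0 ∈ [1/24, 1/6)
j=11 picked index 11: u0 ∈ [-1/24, 1/12)
intersection: [11/168, 13/168)

11/168 13/168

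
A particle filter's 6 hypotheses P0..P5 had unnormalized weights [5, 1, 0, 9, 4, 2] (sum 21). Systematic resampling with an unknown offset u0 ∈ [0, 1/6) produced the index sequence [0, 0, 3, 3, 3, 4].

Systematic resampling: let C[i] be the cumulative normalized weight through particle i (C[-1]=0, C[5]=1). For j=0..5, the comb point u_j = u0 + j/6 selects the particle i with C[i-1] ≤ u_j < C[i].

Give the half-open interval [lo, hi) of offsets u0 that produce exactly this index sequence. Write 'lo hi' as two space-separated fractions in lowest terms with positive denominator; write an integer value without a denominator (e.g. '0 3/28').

0 1/21

C = [5/21, 2/7, 2/7, 5/7, 19/21, 1]
j=0 picked index 0: u0 ∈ [0, 5/21)
j=1 picked index 0: u0 ∈ [-1/6, 1/14)
j=2 picked index 3: u0 ∈ [-1/21, 8/21)
j=3 picked index 3: u0 ∈ [-3/14, 3/14)
j=4 picked index 3: u0 ∈ [-8/21, 1/21)
j=5 picked index 4: u0 ∈ [-5/42, 1/14)
intersection: [0, 1/21)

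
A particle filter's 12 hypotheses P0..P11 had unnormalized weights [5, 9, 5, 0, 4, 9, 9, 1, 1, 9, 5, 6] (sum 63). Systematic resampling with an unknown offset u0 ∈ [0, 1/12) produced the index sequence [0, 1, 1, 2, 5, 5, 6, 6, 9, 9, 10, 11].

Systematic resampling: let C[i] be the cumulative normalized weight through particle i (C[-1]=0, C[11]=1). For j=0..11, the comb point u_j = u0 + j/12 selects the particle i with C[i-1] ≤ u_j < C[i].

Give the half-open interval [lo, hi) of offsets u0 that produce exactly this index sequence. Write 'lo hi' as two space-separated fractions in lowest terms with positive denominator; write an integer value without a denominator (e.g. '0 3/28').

2/63 13/252

C = [5/63, 2/9, 19/63, 19/63, 23/63, 32/63, 41/63, 2/3, 43/63, 52/63, 19/21, 1]
j=0 picked index 0: u0 ∈ [0, 5/63)
j=1 picked index 1: u0 ∈ [-1/252, 5/36)
j=2 picked index 1: u0 ∈ [-11/126, 1/18)
j=3 picked index 2: u0 ∈ [-1/36, 13/252)
j=4 picked index 5: u0 ∈ [2/63, 11/63)
j=5 picked index 5: u0 ∈ [-13/252, 23/252)
j=6 picked index 6: u0 ∈ [1/126, 19/126)
j=7 picked index 6: u0 ∈ [-19/252, 17/252)
j=8 picked index 9: u0 ∈ [1/63, 10/63)
j=9 picked index 9: u0 ∈ [-17/252, 19/252)
j=10 picked index 10: u0 ∈ [-1/126, 1/14)
j=11 picked index 11: u0 ∈ [-1/84, 1/12)
intersection: [2/63, 13/252)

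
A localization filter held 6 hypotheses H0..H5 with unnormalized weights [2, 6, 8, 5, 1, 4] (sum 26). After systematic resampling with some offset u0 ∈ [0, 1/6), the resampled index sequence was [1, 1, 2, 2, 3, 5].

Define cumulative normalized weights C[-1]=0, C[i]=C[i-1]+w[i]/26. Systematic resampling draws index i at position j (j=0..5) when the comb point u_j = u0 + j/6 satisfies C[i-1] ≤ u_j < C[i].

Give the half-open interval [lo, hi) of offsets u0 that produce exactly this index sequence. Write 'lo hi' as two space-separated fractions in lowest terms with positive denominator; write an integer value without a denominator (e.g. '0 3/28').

1/13 3/26

C = [1/13, 4/13, 8/13, 21/26, 11/13, 1]
j=0 picked index 1: u0 ∈ [1/13, 4/13)
j=1 picked index 1: u0 ∈ [-7/78, 11/78)
j=2 picked index 2: u0 ∈ [-1/39, 11/39)
j=3 picked index 2: u0 ∈ [-5/26, 3/26)
j=4 picked index 3: u0 ∈ [-2/39, 11/78)
j=5 picked index 5: u0 ∈ [1/78, 1/6)
intersection: [1/13, 3/26)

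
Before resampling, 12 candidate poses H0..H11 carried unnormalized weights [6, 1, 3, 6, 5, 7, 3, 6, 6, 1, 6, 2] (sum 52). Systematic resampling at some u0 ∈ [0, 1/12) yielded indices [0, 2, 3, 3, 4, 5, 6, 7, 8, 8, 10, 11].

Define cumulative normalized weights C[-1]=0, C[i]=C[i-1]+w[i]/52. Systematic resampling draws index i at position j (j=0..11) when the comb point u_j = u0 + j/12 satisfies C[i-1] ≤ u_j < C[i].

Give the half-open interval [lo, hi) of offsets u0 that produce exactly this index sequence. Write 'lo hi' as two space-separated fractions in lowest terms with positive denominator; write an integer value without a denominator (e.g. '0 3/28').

2/39 3/52

C = [3/26, 7/52, 5/26, 4/13, 21/52, 7/13, 31/52, 37/52, 43/52, 11/13, 25/26, 1]
j=0 picked index 0: u0 ∈ [0, 3/26)
j=1 picked index 2: u0 ∈ [2/39, 17/156)
j=2 picked index 3: u0 ∈ [1/39, 11/78)
j=3 picked index 3: u0 ∈ [-3/52, 3/52)
j=4 picked index 4: u0 ∈ [-1/39, 11/156)
j=5 picked index 5: u0 ∈ [-1/78, 19/156)
j=6 picked index 6: u0 ∈ [1/26, 5/52)
j=7 picked index 7: u0 ∈ [1/78, 5/39)
j=8 picked index 8: u0 ∈ [7/156, 25/156)
j=9 picked index 8: u0 ∈ [-1/26, 1/13)
j=10 picked index 10: u0 ∈ [1/78, 5/39)
j=11 picked index 11: u0 ∈ [7/156, 1/12)
intersection: [2/39, 3/52)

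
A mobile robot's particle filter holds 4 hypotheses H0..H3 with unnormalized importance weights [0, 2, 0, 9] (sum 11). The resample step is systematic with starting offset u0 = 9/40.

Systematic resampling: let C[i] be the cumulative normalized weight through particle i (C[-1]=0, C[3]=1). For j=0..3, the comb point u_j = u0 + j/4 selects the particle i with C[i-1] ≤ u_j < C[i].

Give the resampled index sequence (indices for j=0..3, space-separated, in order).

C = [0, 2/11, 2/11, 1]
j=0: u_0=9/40 ∈ [2/11, 1) → index 3
j=1: u_1=19/40 ∈ [2/11, 1) → index 3
j=2: u_2=29/40 ∈ [2/11, 1) → index 3
j=3: u_3=39/40 ∈ [2/11, 1) → index 3

3 3 3 3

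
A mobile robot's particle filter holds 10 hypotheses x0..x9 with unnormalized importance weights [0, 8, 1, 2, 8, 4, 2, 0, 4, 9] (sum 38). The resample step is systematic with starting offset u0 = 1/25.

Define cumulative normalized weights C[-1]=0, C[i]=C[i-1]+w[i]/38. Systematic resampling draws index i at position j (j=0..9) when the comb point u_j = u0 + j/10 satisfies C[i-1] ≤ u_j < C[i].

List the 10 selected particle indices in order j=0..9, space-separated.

C = [0, 4/19, 9/38, 11/38, 1/2, 23/38, 25/38, 25/38, 29/38, 1]
j=0: u_0=1/25 ∈ [0, 4/19) → index 1
j=1: u_1=7/50 ∈ [0, 4/19) → index 1
j=2: u_2=6/25 ∈ [9/38, 11/38) → index 3
j=3: u_3=17/50 ∈ [11/38, 1/2) → index 4
j=4: u_4=11/25 ∈ [11/38, 1/2) → index 4
j=5: u_5=27/50 ∈ [1/2, 23/38) → index 5
j=6: u_6=16/25 ∈ [23/38, 25/38) → index 6
j=7: u_7=37/50 ∈ [25/38, 29/38) → index 8
j=8: u_8=21/25 ∈ [29/38, 1) → index 9
j=9: u_9=47/50 ∈ [29/38, 1) → index 9

1 1 3 4 4 5 6 8 9 9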